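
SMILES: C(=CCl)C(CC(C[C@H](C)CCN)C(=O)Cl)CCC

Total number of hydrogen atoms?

25

Hydrogens are implicit in SMILES; fill each atom to its normal valence:
  6 × C: 2 H each → 12
  5 × C: 1 H each → 5
  2 × C: 3 H each → 6
  2 × Cl: no H
  1 × C: no H
  1 × N: 2 H
  1 × O: no H
  Total hydrogens = 25.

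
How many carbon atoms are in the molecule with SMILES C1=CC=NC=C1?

5

The symbol for carbon appears 5 times in the SMILES.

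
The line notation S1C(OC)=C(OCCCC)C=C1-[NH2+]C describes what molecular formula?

Heavy atoms from the SMILES: 10 C, 1 N, 2 O, 1 S.
Implicit hydrogens by atom environment:
  3 × C: 3 H each → 9
  3 × C: 2 H each → 6
  3 × C (aromatic): no H
  2 × O: no H
  1 × C (aromatic): 1 H
  1 × N (charge +1): 2 H
  1 × S (aromatic): no H
  Total hydrogens = 18.
Net charge +1.
Molecular formula: C10H18NO2S+

C10H18NO2S+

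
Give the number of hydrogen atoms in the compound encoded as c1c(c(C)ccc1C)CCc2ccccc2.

Hydrogens are implicit in SMILES; fill each atom to its normal valence:
  8 × C (aromatic): 1 H each → 8
  4 × C (aromatic): no H
  2 × C: 3 H each → 6
  2 × C: 2 H each → 4
  Total hydrogens = 18.

18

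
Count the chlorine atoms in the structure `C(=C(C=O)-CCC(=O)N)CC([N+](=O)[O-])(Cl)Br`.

The symbol for chlorine appears 1 time in the SMILES.

1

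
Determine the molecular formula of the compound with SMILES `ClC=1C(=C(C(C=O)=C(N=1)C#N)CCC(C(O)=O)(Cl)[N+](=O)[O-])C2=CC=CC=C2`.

Heavy atoms from the SMILES: 17 C, 2 Cl, 3 N, 5 O.
Implicit hydrogens by atom environment:
  6 × C (aromatic): no H
  5 × C (aromatic): 1 H each → 5
  3 × C: no H
  3 × O: no H
  2 × C: 2 H each → 4
  2 × Cl: no H
  1 × C: 1 H
  1 × N (aromatic): no H
  1 × N: no H
  1 × N (charge +1): no H
  1 × O: 1 H
  1 × O (charge -1): no H
  Total hydrogens = 11.
Molecular formula: C17H11Cl2N3O5

C17H11Cl2N3O5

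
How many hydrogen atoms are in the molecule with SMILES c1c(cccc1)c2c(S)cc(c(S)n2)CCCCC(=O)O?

17

Hydrogens are implicit in SMILES; fill each atom to its normal valence:
  6 × C (aromatic): 1 H each → 6
  5 × C (aromatic): no H
  4 × C: 2 H each → 8
  2 × S: 1 H each → 2
  1 × C: no H
  1 × N (aromatic): no H
  1 × O: 1 H
  1 × O: no H
  Total hydrogens = 17.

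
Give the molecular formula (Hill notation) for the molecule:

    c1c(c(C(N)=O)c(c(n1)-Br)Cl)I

Heavy atoms from the SMILES: 1 Br, 6 C, 1 Cl, 1 I, 2 N, 1 O.
Implicit hydrogens by atom environment:
  4 × C (aromatic): no H
  1 × Br: no H
  1 × C (aromatic): 1 H
  1 × C: no H
  1 × Cl: no H
  1 × I: no H
  1 × N: 2 H
  1 × N (aromatic): no H
  1 × O: no H
  Total hydrogens = 3.
Molecular formula: C6H3BrClIN2O

C6H3BrClIN2O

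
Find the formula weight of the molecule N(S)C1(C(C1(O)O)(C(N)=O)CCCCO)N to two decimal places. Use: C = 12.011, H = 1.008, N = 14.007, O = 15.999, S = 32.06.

251.30

Molecular formula: C8H17N3O4S.
M = 8×12.011 + 17×1.008 + 3×14.007 + 4×15.999 + 1×32.06 = 251.30 g/mol.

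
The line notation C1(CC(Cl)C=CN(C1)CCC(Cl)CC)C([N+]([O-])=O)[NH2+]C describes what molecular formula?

Heavy atoms from the SMILES: 13 C, 2 Cl, 3 N, 2 O.
Implicit hydrogens by atom environment:
  6 × C: 1 H each → 6
  5 × C: 2 H each → 10
  2 × C: 3 H each → 6
  2 × Cl: no H
  1 × N (charge +1): 2 H
  1 × N: no H
  1 × N (charge +1): no H
  1 × O: no H
  1 × O (charge -1): no H
  Total hydrogens = 24.
Net charge +1.
Molecular formula: C13H24Cl2N3O2+

C13H24Cl2N3O2+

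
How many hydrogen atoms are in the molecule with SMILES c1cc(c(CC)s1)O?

8

Hydrogens are implicit in SMILES; fill each atom to its normal valence:
  2 × C (aromatic): 1 H each → 2
  2 × C (aromatic): no H
  1 × C: 3 H
  1 × C: 2 H
  1 × O: 1 H
  1 × S (aromatic): no H
  Total hydrogens = 8.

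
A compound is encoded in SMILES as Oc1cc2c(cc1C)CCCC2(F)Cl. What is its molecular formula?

Heavy atoms from the SMILES: 11 C, 1 Cl, 1 F, 1 O.
Implicit hydrogens by atom environment:
  4 × C (aromatic): no H
  3 × C: 2 H each → 6
  2 × C (aromatic): 1 H each → 2
  1 × C: 3 H
  1 × C: no H
  1 × Cl: no H
  1 × F: no H
  1 × O: 1 H
  Total hydrogens = 12.
Molecular formula: C11H12ClFO

C11H12ClFO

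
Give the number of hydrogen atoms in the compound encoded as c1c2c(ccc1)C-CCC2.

Hydrogens are implicit in SMILES; fill each atom to its normal valence:
  4 × C: 2 H each → 8
  4 × C (aromatic): 1 H each → 4
  2 × C (aromatic): no H
  Total hydrogens = 12.

12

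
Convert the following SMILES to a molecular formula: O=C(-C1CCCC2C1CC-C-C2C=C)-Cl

Heavy atoms from the SMILES: 13 C, 1 Cl, 1 O.
Implicit hydrogens by atom environment:
  7 × C: 2 H each → 14
  5 × C: 1 H each → 5
  1 × C: no H
  1 × Cl: no H
  1 × O: no H
  Total hydrogens = 19.
Molecular formula: C13H19ClO

C13H19ClO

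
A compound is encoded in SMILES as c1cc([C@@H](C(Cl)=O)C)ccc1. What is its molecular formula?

Heavy atoms from the SMILES: 9 C, 1 Cl, 1 O.
Implicit hydrogens by atom environment:
  5 × C (aromatic): 1 H each → 5
  1 × C: 3 H
  1 × C: 1 H
  1 × C: no H
  1 × C (aromatic): no H
  1 × Cl: no H
  1 × O: no H
  Total hydrogens = 9.
Molecular formula: C9H9ClO

C9H9ClO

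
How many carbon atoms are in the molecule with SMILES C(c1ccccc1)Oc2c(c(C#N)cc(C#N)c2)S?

The symbol for carbon appears 15 times in the SMILES. Lowercase c denotes aromatic carbon and counts toward C.

15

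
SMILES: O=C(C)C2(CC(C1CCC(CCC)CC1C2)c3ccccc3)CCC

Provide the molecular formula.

Heavy atoms from the SMILES: 24 C, 1 O.
Implicit hydrogens by atom environment:
  9 × C: 2 H each → 18
  5 × C (aromatic): 1 H each → 5
  4 × C: 1 H each → 4
  3 × C: 3 H each → 9
  2 × C: no H
  1 × C (aromatic): no H
  1 × O: no H
  Total hydrogens = 36.
Molecular formula: C24H36O

C24H36O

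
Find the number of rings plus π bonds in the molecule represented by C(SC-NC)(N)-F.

0

Molecular formula from the SMILES: C3H9FN2S.
DoU = (2C + 2 + N − H − X)/2 = (2·3 + 2 + 2 − 9 − 1)/2 = 0/2 = 0.
(Structurally: 0 ring(s) + 0 π bond(s) = 0.)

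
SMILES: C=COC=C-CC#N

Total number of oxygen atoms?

1

The symbol for oxygen appears 1 time in the SMILES.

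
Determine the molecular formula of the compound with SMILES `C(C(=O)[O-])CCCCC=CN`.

C8H14NO2-

Heavy atoms from the SMILES: 8 C, 1 N, 2 O.
Implicit hydrogens by atom environment:
  5 × C: 2 H each → 10
  2 × C: 1 H each → 2
  1 × C: no H
  1 × N: 2 H
  1 × O: no H
  1 × O (charge -1): no H
  Total hydrogens = 14.
Net charge -1.
Molecular formula: C8H14NO2-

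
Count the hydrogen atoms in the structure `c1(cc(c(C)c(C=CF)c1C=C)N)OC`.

Hydrogens are implicit in SMILES; fill each atom to its normal valence:
  5 × C (aromatic): no H
  3 × C: 1 H each → 3
  2 × C: 3 H each → 6
  1 × C: 2 H
  1 × C (aromatic): 1 H
  1 × F: no H
  1 × N: 2 H
  1 × O: no H
  Total hydrogens = 14.

14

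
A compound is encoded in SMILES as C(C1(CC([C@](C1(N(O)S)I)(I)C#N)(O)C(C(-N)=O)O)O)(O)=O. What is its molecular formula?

Heavy atoms from the SMILES: 9 C, 2 I, 3 N, 7 O, 1 S.
Implicit hydrogens by atom environment:
  7 × C: no H
  5 × O: 1 H each → 5
  2 × I: no H
  2 × N: no H
  2 × O: no H
  1 × C: 2 H
  1 × C: 1 H
  1 × N: 2 H
  1 × S: 1 H
  Total hydrogens = 11.
Molecular formula: C9H11I2N3O7S

C9H11I2N3O7S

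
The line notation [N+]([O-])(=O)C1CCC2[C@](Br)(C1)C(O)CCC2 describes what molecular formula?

C10H16BrNO3

Heavy atoms from the SMILES: 1 Br, 10 C, 1 N, 3 O.
Implicit hydrogens by atom environment:
  6 × C: 2 H each → 12
  3 × C: 1 H each → 3
  1 × Br: no H
  1 × C: no H
  1 × N (charge +1): no H
  1 × O: 1 H
  1 × O: no H
  1 × O (charge -1): no H
  Total hydrogens = 16.
Molecular formula: C10H16BrNO3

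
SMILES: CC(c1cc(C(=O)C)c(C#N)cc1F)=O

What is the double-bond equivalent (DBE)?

8

Molecular formula from the SMILES: C11H8FNO2.
DoU = (2C + 2 + N − H − X)/2 = (2·11 + 2 + 1 − 8 − 1)/2 = 16/2 = 8.
(Structurally: 1 ring(s) + 7 π bond(s) = 8.)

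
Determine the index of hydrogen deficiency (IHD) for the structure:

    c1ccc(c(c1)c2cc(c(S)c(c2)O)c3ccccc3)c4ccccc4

Molecular formula from the SMILES: C24H18OS.
DoU = (2C + 2 + N − H − X)/2 = (2·24 + 2 + 0 − 18 − 0)/2 = 32/2 = 16.
(Structurally: 4 ring(s) + 12 π bond(s) = 16.)

16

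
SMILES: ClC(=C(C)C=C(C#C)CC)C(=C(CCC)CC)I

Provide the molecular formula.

Heavy atoms from the SMILES: 16 C, 1 Cl, 1 I.
Implicit hydrogens by atom environment:
  6 × C: no H
  4 × C: 3 H each → 12
  4 × C: 2 H each → 8
  2 × C: 1 H each → 2
  1 × Cl: no H
  1 × I: no H
  Total hydrogens = 22.
Molecular formula: C16H22ClI

C16H22ClI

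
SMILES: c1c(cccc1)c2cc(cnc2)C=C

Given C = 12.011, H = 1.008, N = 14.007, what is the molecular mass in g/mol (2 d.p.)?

181.24

Molecular formula: C13H11N.
M = 13×12.011 + 11×1.008 + 1×14.007 = 181.24 g/mol.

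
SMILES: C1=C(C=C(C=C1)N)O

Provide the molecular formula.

C6H7NO

Heavy atoms from the SMILES: 6 C, 1 N, 1 O.
Implicit hydrogens by atom environment:
  4 × C (aromatic): 1 H each → 4
  2 × C (aromatic): no H
  1 × N: 2 H
  1 × O: 1 H
  Total hydrogens = 7.
Molecular formula: C6H7NO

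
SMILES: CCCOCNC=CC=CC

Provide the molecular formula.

C9H17NO

Heavy atoms from the SMILES: 9 C, 1 N, 1 O.
Implicit hydrogens by atom environment:
  4 × C: 1 H each → 4
  3 × C: 2 H each → 6
  2 × C: 3 H each → 6
  1 × N: 1 H
  1 × O: no H
  Total hydrogens = 17.
Molecular formula: C9H17NO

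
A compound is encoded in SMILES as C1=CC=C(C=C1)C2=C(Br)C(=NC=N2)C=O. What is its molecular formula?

Heavy atoms from the SMILES: 1 Br, 11 C, 2 N, 1 O.
Implicit hydrogens by atom environment:
  6 × C (aromatic): 1 H each → 6
  4 × C (aromatic): no H
  2 × N (aromatic): no H
  1 × Br: no H
  1 × C: 1 H
  1 × O: no H
  Total hydrogens = 7.
Molecular formula: C11H7BrN2O

C11H7BrN2O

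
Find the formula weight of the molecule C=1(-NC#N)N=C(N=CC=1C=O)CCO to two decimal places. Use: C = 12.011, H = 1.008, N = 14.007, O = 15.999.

192.18

Molecular formula: C8H8N4O2.
M = 8×12.011 + 8×1.008 + 4×14.007 + 2×15.999 = 192.18 g/mol.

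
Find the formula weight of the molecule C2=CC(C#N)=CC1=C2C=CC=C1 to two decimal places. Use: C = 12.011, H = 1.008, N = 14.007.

153.18

Molecular formula: C11H7N.
M = 11×12.011 + 7×1.008 + 1×14.007 = 153.18 g/mol.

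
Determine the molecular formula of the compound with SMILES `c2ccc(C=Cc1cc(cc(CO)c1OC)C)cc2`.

C17H18O2

Heavy atoms from the SMILES: 17 C, 2 O.
Implicit hydrogens by atom environment:
  7 × C (aromatic): 1 H each → 7
  5 × C (aromatic): no H
  2 × C: 3 H each → 6
  2 × C: 1 H each → 2
  1 × C: 2 H
  1 × O: 1 H
  1 × O: no H
  Total hydrogens = 18.
Molecular formula: C17H18O2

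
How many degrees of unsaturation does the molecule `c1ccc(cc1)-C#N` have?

6

Molecular formula from the SMILES: C7H5N.
DoU = (2C + 2 + N − H − X)/2 = (2·7 + 2 + 1 − 5 − 0)/2 = 12/2 = 6.
(Structurally: 1 ring(s) + 5 π bond(s) = 6.)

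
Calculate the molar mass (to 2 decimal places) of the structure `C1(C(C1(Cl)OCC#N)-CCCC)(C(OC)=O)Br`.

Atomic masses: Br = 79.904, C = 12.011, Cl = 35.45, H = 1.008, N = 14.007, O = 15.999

324.60

Molecular formula: C11H15BrClNO3.
M = 1×79.904 + 11×12.011 + 1×35.45 + 15×1.008 + 1×14.007 + 3×15.999 = 324.60 g/mol.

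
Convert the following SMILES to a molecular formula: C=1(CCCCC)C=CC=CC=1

C11H16

Heavy atoms from the SMILES: 11 C.
Implicit hydrogens by atom environment:
  5 × C (aromatic): 1 H each → 5
  4 × C: 2 H each → 8
  1 × C: 3 H
  1 × C (aromatic): no H
  Total hydrogens = 16.
Molecular formula: C11H16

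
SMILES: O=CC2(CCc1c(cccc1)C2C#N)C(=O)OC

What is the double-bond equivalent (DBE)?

Molecular formula from the SMILES: C14H13NO3.
DoU = (2C + 2 + N − H − X)/2 = (2·14 + 2 + 1 − 13 − 0)/2 = 18/2 = 9.
(Structurally: 2 ring(s) + 7 π bond(s) = 9.)

9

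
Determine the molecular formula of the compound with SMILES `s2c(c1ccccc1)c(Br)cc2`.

Heavy atoms from the SMILES: 1 Br, 10 C, 1 S.
Implicit hydrogens by atom environment:
  7 × C (aromatic): 1 H each → 7
  3 × C (aromatic): no H
  1 × Br: no H
  1 × S (aromatic): no H
  Total hydrogens = 7.
Molecular formula: C10H7BrS

C10H7BrS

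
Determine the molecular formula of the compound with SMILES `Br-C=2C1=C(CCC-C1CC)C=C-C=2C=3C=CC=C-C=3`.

Heavy atoms from the SMILES: 1 Br, 18 C.
Implicit hydrogens by atom environment:
  7 × C (aromatic): 1 H each → 7
  5 × C (aromatic): no H
  4 × C: 2 H each → 8
  1 × Br: no H
  1 × C: 3 H
  1 × C: 1 H
  Total hydrogens = 19.
Molecular formula: C18H19Br

C18H19Br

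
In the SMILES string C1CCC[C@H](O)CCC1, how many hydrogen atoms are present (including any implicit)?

Hydrogens are implicit in SMILES; fill each atom to its normal valence:
  7 × C: 2 H each → 14
  1 × C: 1 H
  1 × O: 1 H
  Total hydrogens = 16.

16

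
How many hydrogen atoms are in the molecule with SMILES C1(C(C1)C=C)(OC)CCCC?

18

Hydrogens are implicit in SMILES; fill each atom to its normal valence:
  5 × C: 2 H each → 10
  2 × C: 3 H each → 6
  2 × C: 1 H each → 2
  1 × C: no H
  1 × O: no H
  Total hydrogens = 18.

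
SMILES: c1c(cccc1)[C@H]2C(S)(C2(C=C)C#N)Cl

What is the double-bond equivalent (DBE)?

Molecular formula from the SMILES: C12H10ClNS.
DoU = (2C + 2 + N − H − X)/2 = (2·12 + 2 + 1 − 10 − 1)/2 = 16/2 = 8.
(Structurally: 2 ring(s) + 6 π bond(s) = 8.)

8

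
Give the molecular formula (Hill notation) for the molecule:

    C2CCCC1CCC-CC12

C10H18

Heavy atoms from the SMILES: 10 C.
Implicit hydrogens by atom environment:
  8 × C: 2 H each → 16
  2 × C: 1 H each → 2
  Total hydrogens = 18.
Molecular formula: C10H18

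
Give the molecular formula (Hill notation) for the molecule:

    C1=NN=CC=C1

Heavy atoms from the SMILES: 4 C, 2 N.
Implicit hydrogens by atom environment:
  4 × C (aromatic): 1 H each → 4
  2 × N (aromatic): no H
  Total hydrogens = 4.
Molecular formula: C4H4N2

C4H4N2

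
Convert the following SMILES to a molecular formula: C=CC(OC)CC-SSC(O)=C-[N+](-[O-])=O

C8H13NO4S2

Heavy atoms from the SMILES: 8 C, 1 N, 4 O, 2 S.
Implicit hydrogens by atom environment:
  3 × C: 2 H each → 6
  3 × C: 1 H each → 3
  2 × O: no H
  2 × S: no H
  1 × C: 3 H
  1 × C: no H
  1 × N (charge +1): no H
  1 × O: 1 H
  1 × O (charge -1): no H
  Total hydrogens = 13.
Molecular formula: C8H13NO4S2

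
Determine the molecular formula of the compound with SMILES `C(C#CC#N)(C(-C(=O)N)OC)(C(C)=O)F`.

C9H9FN2O3

Heavy atoms from the SMILES: 9 C, 1 F, 2 N, 3 O.
Implicit hydrogens by atom environment:
  6 × C: no H
  3 × O: no H
  2 × C: 3 H each → 6
  1 × C: 1 H
  1 × F: no H
  1 × N: 2 H
  1 × N: no H
  Total hydrogens = 9.
Molecular formula: C9H9FN2O3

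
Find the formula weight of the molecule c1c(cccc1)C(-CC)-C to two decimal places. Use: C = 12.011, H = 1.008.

134.22

Molecular formula: C10H14.
M = 10×12.011 + 14×1.008 = 134.22 g/mol.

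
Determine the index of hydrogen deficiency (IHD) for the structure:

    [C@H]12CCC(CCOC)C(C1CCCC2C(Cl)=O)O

3

Molecular formula from the SMILES: C14H23ClO3.
DoU = (2C + 2 + N − H − X)/2 = (2·14 + 2 + 0 − 23 − 1)/2 = 6/2 = 3.
(Structurally: 2 ring(s) + 1 π bond(s) = 3.)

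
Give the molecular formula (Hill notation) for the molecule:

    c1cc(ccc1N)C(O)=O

Heavy atoms from the SMILES: 7 C, 1 N, 2 O.
Implicit hydrogens by atom environment:
  4 × C (aromatic): 1 H each → 4
  2 × C (aromatic): no H
  1 × C: no H
  1 × N: 2 H
  1 × O: 1 H
  1 × O: no H
  Total hydrogens = 7.
Molecular formula: C7H7NO2

C7H7NO2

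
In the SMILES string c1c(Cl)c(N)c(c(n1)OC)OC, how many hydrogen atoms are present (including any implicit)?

Hydrogens are implicit in SMILES; fill each atom to its normal valence:
  4 × C (aromatic): no H
  2 × C: 3 H each → 6
  2 × O: no H
  1 × C (aromatic): 1 H
  1 × Cl: no H
  1 × N: 2 H
  1 × N (aromatic): no H
  Total hydrogens = 9.

9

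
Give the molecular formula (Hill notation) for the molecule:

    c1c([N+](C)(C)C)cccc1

Heavy atoms from the SMILES: 9 C, 1 N.
Implicit hydrogens by atom environment:
  5 × C (aromatic): 1 H each → 5
  3 × C: 3 H each → 9
  1 × C (aromatic): no H
  1 × N (charge +1): no H
  Total hydrogens = 14.
Net charge +1.
Molecular formula: C9H14N+

C9H14N+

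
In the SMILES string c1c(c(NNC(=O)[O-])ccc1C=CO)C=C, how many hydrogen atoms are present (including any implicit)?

11

Hydrogens are implicit in SMILES; fill each atom to its normal valence:
  3 × C (aromatic): 1 H each → 3
  3 × C: 1 H each → 3
  3 × C (aromatic): no H
  2 × N: 1 H each → 2
  1 × C: 2 H
  1 × C: no H
  1 × O: 1 H
  1 × O: no H
  1 × O (charge -1): no H
  Total hydrogens = 11.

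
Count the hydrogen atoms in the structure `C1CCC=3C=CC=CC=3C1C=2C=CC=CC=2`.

16

Hydrogens are implicit in SMILES; fill each atom to its normal valence:
  9 × C (aromatic): 1 H each → 9
  3 × C: 2 H each → 6
  3 × C (aromatic): no H
  1 × C: 1 H
  Total hydrogens = 16.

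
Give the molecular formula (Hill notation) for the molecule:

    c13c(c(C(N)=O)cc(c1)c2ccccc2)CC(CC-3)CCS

Heavy atoms from the SMILES: 19 C, 1 N, 1 O, 1 S.
Implicit hydrogens by atom environment:
  7 × C (aromatic): 1 H each → 7
  5 × C: 2 H each → 10
  5 × C (aromatic): no H
  1 × C: 1 H
  1 × C: no H
  1 × N: 2 H
  1 × O: no H
  1 × S: 1 H
  Total hydrogens = 21.
Molecular formula: C19H21NOS

C19H21NOS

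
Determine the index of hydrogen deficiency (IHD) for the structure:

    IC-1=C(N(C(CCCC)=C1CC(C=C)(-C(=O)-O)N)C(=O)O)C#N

8

Molecular formula from the SMILES: C15H18IN3O4.
DoU = (2C + 2 + N − H − X)/2 = (2·15 + 2 + 3 − 18 − 1)/2 = 16/2 = 8.
(Structurally: 1 ring(s) + 7 π bond(s) = 8.)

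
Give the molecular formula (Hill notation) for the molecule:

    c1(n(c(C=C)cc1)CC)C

C9H13N

Heavy atoms from the SMILES: 9 C, 1 N.
Implicit hydrogens by atom environment:
  2 × C: 3 H each → 6
  2 × C: 2 H each → 4
  2 × C (aromatic): 1 H each → 2
  2 × C (aromatic): no H
  1 × C: 1 H
  1 × N (aromatic): no H
  Total hydrogens = 13.
Molecular formula: C9H13N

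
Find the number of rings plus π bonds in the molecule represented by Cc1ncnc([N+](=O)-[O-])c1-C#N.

7

Molecular formula from the SMILES: C6H4N4O2.
DoU = (2C + 2 + N − H − X)/2 = (2·6 + 2 + 4 − 4 − 0)/2 = 14/2 = 7.
(Structurally: 1 ring(s) + 6 π bond(s) = 7.)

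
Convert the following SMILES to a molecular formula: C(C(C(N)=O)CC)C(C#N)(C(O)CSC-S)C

Heavy atoms from the SMILES: 11 C, 2 N, 2 O, 2 S.
Implicit hydrogens by atom environment:
  4 × C: 2 H each → 8
  3 × C: no H
  2 × C: 3 H each → 6
  2 × C: 1 H each → 2
  1 × N: 2 H
  1 × N: no H
  1 × O: 1 H
  1 × O: no H
  1 × S: 1 H
  1 × S: no H
  Total hydrogens = 20.
Molecular formula: C11H20N2O2S2

C11H20N2O2S2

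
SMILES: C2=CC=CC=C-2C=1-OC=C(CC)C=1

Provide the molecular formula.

C12H12O

Heavy atoms from the SMILES: 12 C, 1 O.
Implicit hydrogens by atom environment:
  7 × C (aromatic): 1 H each → 7
  3 × C (aromatic): no H
  1 × C: 3 H
  1 × C: 2 H
  1 × O (aromatic): no H
  Total hydrogens = 12.
Molecular formula: C12H12O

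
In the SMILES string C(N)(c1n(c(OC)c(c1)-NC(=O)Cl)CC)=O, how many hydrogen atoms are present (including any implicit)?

Hydrogens are implicit in SMILES; fill each atom to its normal valence:
  3 × C (aromatic): no H
  3 × O: no H
  2 × C: 3 H each → 6
  2 × C: no H
  1 × C: 2 H
  1 × C (aromatic): 1 H
  1 × Cl: no H
  1 × N: 2 H
  1 × N: 1 H
  1 × N (aromatic): no H
  Total hydrogens = 12.

12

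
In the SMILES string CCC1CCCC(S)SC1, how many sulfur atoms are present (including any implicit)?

2

The symbol for sulfur appears 2 times in the SMILES.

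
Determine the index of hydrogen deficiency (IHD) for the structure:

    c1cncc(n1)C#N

6

Molecular formula from the SMILES: C5H3N3.
DoU = (2C + 2 + N − H − X)/2 = (2·5 + 2 + 3 − 3 − 0)/2 = 12/2 = 6.
(Structurally: 1 ring(s) + 5 π bond(s) = 6.)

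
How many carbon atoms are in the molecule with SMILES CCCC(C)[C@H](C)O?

The symbol for carbon appears 7 times in the SMILES.

7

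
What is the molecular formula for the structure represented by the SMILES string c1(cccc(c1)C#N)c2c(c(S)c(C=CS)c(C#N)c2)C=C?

C18H12N2S2

Heavy atoms from the SMILES: 18 C, 2 N, 2 S.
Implicit hydrogens by atom environment:
  7 × C (aromatic): no H
  5 × C (aromatic): 1 H each → 5
  3 × C: 1 H each → 3
  2 × C: no H
  2 × N: no H
  2 × S: 1 H each → 2
  1 × C: 2 H
  Total hydrogens = 12.
Molecular formula: C18H12N2S2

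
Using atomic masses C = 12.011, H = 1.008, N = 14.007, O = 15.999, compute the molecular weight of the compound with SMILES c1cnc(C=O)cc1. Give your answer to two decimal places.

Molecular formula: C6H5NO.
M = 6×12.011 + 5×1.008 + 1×14.007 + 1×15.999 = 107.11 g/mol.

107.11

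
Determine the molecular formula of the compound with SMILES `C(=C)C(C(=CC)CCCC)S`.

C10H18S

Heavy atoms from the SMILES: 10 C, 1 S.
Implicit hydrogens by atom environment:
  4 × C: 2 H each → 8
  3 × C: 1 H each → 3
  2 × C: 3 H each → 6
  1 × C: no H
  1 × S: 1 H
  Total hydrogens = 18.
Molecular formula: C10H18S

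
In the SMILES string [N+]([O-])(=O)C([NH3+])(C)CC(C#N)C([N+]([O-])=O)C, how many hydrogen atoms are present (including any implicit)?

13

Hydrogens are implicit in SMILES; fill each atom to its normal valence:
  2 × C: 3 H each → 6
  2 × C: 1 H each → 2
  2 × C: no H
  2 × N (charge +1): no H
  2 × O: no H
  2 × O (charge -1): no H
  1 × C: 2 H
  1 × N (charge +1): 3 H
  1 × N: no H
  Total hydrogens = 13.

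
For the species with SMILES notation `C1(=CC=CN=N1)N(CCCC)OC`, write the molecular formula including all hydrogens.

C9H15N3O

Heavy atoms from the SMILES: 9 C, 3 N, 1 O.
Implicit hydrogens by atom environment:
  3 × C: 2 H each → 6
  3 × C (aromatic): 1 H each → 3
  2 × C: 3 H each → 6
  2 × N (aromatic): no H
  1 × C (aromatic): no H
  1 × N: no H
  1 × O: no H
  Total hydrogens = 15.
Molecular formula: C9H15N3O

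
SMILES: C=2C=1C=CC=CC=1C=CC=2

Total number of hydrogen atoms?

Hydrogens are implicit in SMILES; fill each atom to its normal valence:
  8 × C (aromatic): 1 H each → 8
  2 × C (aromatic): no H
  Total hydrogens = 8.

8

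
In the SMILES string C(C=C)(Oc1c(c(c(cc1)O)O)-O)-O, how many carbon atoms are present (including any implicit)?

9

The symbol for carbon appears 9 times in the SMILES. Lowercase c denotes aromatic carbon and counts toward C.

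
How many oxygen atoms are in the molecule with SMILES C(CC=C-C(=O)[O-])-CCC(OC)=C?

The symbol for oxygen appears 3 times in the SMILES.

3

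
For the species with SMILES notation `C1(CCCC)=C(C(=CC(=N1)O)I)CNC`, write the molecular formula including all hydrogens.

C11H17IN2O

Heavy atoms from the SMILES: 11 C, 1 I, 2 N, 1 O.
Implicit hydrogens by atom environment:
  4 × C: 2 H each → 8
  4 × C (aromatic): no H
  2 × C: 3 H each → 6
  1 × C (aromatic): 1 H
  1 × I: no H
  1 × N: 1 H
  1 × N (aromatic): no H
  1 × O: 1 H
  Total hydrogens = 17.
Molecular formula: C11H17IN2O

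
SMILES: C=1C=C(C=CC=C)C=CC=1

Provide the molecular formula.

Heavy atoms from the SMILES: 10 C.
Implicit hydrogens by atom environment:
  5 × C (aromatic): 1 H each → 5
  3 × C: 1 H each → 3
  1 × C: 2 H
  1 × C (aromatic): no H
  Total hydrogens = 10.
Molecular formula: C10H10

C10H10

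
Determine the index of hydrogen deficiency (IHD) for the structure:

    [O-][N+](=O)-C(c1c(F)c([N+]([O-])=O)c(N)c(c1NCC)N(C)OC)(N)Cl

6

Molecular formula from the SMILES: C11H16ClFN6O5.
DoU = (2C + 2 + N − H − X)/2 = (2·11 + 2 + 6 − 16 − 2)/2 = 12/2 = 6.
(Structurally: 1 ring(s) + 5 π bond(s) = 6.)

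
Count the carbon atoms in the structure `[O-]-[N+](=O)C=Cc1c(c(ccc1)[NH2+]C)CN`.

10

The symbol for carbon appears 10 times in the SMILES. Lowercase c denotes aromatic carbon and counts toward C.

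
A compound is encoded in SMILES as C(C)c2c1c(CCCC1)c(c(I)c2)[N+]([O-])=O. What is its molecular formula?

C12H14INO2

Heavy atoms from the SMILES: 12 C, 1 I, 1 N, 2 O.
Implicit hydrogens by atom environment:
  5 × C: 2 H each → 10
  5 × C (aromatic): no H
  1 × C: 3 H
  1 × C (aromatic): 1 H
  1 × I: no H
  1 × N (charge +1): no H
  1 × O: no H
  1 × O (charge -1): no H
  Total hydrogens = 14.
Molecular formula: C12H14INO2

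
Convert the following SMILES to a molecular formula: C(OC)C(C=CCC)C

Heavy atoms from the SMILES: 8 C, 1 O.
Implicit hydrogens by atom environment:
  3 × C: 3 H each → 9
  3 × C: 1 H each → 3
  2 × C: 2 H each → 4
  1 × O: no H
  Total hydrogens = 16.
Molecular formula: C8H16O

C8H16O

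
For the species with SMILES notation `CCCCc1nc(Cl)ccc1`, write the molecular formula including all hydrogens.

Heavy atoms from the SMILES: 9 C, 1 Cl, 1 N.
Implicit hydrogens by atom environment:
  3 × C: 2 H each → 6
  3 × C (aromatic): 1 H each → 3
  2 × C (aromatic): no H
  1 × C: 3 H
  1 × Cl: no H
  1 × N (aromatic): no H
  Total hydrogens = 12.
Molecular formula: C9H12ClN

C9H12ClN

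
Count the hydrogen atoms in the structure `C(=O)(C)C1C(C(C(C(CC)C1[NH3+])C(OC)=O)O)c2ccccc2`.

Hydrogens are implicit in SMILES; fill each atom to its normal valence:
  6 × C: 1 H each → 6
  5 × C (aromatic): 1 H each → 5
  3 × C: 3 H each → 9
  3 × O: no H
  2 × C: no H
  1 × C: 2 H
  1 × C (aromatic): no H
  1 × N (charge +1): 3 H
  1 × O: 1 H
  Total hydrogens = 26.

26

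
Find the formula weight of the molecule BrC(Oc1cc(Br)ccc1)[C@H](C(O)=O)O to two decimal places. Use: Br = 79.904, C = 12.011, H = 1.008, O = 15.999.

339.97

Molecular formula: C9H8Br2O4.
M = 2×79.904 + 9×12.011 + 8×1.008 + 4×15.999 = 339.97 g/mol.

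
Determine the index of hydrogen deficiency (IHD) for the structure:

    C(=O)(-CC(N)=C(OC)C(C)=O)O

3

Molecular formula from the SMILES: C7H11NO4.
DoU = (2C + 2 + N − H − X)/2 = (2·7 + 2 + 1 − 11 − 0)/2 = 6/2 = 3.
(Structurally: 0 ring(s) + 3 π bond(s) = 3.)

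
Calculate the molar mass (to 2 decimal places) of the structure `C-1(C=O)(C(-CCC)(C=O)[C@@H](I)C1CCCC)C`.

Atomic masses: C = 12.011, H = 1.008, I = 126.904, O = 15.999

Molecular formula: C14H23IO2.
M = 14×12.011 + 23×1.008 + 1×126.904 + 2×15.999 = 350.24 g/mol.

350.24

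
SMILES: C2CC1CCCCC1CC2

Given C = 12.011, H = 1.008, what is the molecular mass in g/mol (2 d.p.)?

Molecular formula: C10H18.
M = 10×12.011 + 18×1.008 = 138.25 g/mol.

138.25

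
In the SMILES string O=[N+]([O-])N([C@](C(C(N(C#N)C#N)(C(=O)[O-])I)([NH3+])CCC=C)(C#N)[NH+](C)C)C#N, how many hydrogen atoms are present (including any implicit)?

Hydrogens are implicit in SMILES; fill each atom to its normal valence:
  8 × C: no H
  6 × N: no H
  3 × C: 2 H each → 6
  2 × C: 3 H each → 6
  2 × O: no H
  2 × O (charge -1): no H
  1 × C: 1 H
  1 × I: no H
  1 × N (charge +1): 3 H
  1 × N (charge +1): 1 H
  1 × N (charge +1): no H
  Total hydrogens = 17.

17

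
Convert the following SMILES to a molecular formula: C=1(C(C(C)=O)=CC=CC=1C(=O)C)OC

Heavy atoms from the SMILES: 11 C, 3 O.
Implicit hydrogens by atom environment:
  3 × C: 3 H each → 9
  3 × C (aromatic): 1 H each → 3
  3 × C (aromatic): no H
  3 × O: no H
  2 × C: no H
  Total hydrogens = 12.
Molecular formula: C11H12O3

C11H12O3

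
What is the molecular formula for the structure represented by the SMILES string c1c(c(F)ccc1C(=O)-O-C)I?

C8H6FIO2

Heavy atoms from the SMILES: 8 C, 1 F, 1 I, 2 O.
Implicit hydrogens by atom environment:
  3 × C (aromatic): 1 H each → 3
  3 × C (aromatic): no H
  2 × O: no H
  1 × C: 3 H
  1 × C: no H
  1 × F: no H
  1 × I: no H
  Total hydrogens = 6.
Molecular formula: C8H6FIO2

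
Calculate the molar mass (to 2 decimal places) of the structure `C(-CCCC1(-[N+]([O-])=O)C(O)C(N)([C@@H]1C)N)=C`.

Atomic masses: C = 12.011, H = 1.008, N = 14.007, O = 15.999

Molecular formula: C10H19N3O3.
M = 10×12.011 + 19×1.008 + 3×14.007 + 3×15.999 = 229.28 g/mol.

229.28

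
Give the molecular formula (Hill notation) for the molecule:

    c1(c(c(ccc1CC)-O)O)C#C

C10H10O2

Heavy atoms from the SMILES: 10 C, 2 O.
Implicit hydrogens by atom environment:
  4 × C (aromatic): no H
  2 × C (aromatic): 1 H each → 2
  2 × O: 1 H each → 2
  1 × C: 3 H
  1 × C: 2 H
  1 × C: 1 H
  1 × C: no H
  Total hydrogens = 10.
Molecular formula: C10H10O2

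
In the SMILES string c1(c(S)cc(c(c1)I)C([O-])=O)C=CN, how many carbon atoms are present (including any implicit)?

9

The symbol for carbon appears 9 times in the SMILES. Lowercase c denotes aromatic carbon and counts toward C.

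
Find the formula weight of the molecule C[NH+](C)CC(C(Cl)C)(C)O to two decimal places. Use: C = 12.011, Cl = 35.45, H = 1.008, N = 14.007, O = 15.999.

166.67

Molecular formula: C7H17ClNO+.
M = 7×12.011 + 1×35.45 + 17×1.008 + 1×14.007 + 1×15.999 = 166.67 g/mol.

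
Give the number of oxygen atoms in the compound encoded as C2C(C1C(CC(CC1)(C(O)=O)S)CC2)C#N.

The symbol for oxygen appears 2 times in the SMILES.

2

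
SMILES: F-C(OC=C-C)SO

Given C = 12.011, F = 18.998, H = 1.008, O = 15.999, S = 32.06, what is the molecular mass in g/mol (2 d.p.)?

Molecular formula: C4H7FO2S.
M = 4×12.011 + 1×18.998 + 7×1.008 + 2×15.999 + 1×32.06 = 138.16 g/mol.

138.16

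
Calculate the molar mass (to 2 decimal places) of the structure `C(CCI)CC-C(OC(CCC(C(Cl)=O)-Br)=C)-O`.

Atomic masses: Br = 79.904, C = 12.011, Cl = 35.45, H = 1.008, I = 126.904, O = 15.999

453.54

Molecular formula: C12H19BrClIO3.
M = 1×79.904 + 12×12.011 + 1×35.45 + 19×1.008 + 1×126.904 + 3×15.999 = 453.54 g/mol.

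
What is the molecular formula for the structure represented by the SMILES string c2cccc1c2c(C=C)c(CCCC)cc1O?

C16H18O

Heavy atoms from the SMILES: 16 C, 1 O.
Implicit hydrogens by atom environment:
  5 × C (aromatic): 1 H each → 5
  5 × C (aromatic): no H
  4 × C: 2 H each → 8
  1 × C: 3 H
  1 × C: 1 H
  1 × O: 1 H
  Total hydrogens = 18.
Molecular formula: C16H18O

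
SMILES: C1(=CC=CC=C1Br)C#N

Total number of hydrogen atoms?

Hydrogens are implicit in SMILES; fill each atom to its normal valence:
  4 × C (aromatic): 1 H each → 4
  2 × C (aromatic): no H
  1 × Br: no H
  1 × C: no H
  1 × N: no H
  Total hydrogens = 4.

4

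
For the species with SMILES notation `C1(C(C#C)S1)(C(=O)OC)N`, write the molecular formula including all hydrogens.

C6H7NO2S

Heavy atoms from the SMILES: 6 C, 1 N, 2 O, 1 S.
Implicit hydrogens by atom environment:
  3 × C: no H
  2 × C: 1 H each → 2
  2 × O: no H
  1 × C: 3 H
  1 × N: 2 H
  1 × S: no H
  Total hydrogens = 7.
Molecular formula: C6H7NO2S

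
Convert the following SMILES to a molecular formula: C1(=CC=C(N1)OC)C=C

C7H9NO

Heavy atoms from the SMILES: 7 C, 1 N, 1 O.
Implicit hydrogens by atom environment:
  2 × C (aromatic): 1 H each → 2
  2 × C (aromatic): no H
  1 × C: 3 H
  1 × C: 2 H
  1 × C: 1 H
  1 × N (aromatic): 1 H
  1 × O: no H
  Total hydrogens = 9.
Molecular formula: C7H9NO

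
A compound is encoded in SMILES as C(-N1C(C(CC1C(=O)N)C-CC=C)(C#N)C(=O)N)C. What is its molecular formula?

Heavy atoms from the SMILES: 13 C, 4 N, 2 O.
Implicit hydrogens by atom environment:
  5 × C: 2 H each → 10
  4 × C: no H
  3 × C: 1 H each → 3
  2 × N: 2 H each → 4
  2 × N: no H
  2 × O: no H
  1 × C: 3 H
  Total hydrogens = 20.
Molecular formula: C13H20N4O2

C13H20N4O2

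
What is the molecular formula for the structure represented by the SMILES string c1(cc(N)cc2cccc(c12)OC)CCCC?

Heavy atoms from the SMILES: 15 C, 1 N, 1 O.
Implicit hydrogens by atom environment:
  5 × C (aromatic): 1 H each → 5
  5 × C (aromatic): no H
  3 × C: 2 H each → 6
  2 × C: 3 H each → 6
  1 × N: 2 H
  1 × O: no H
  Total hydrogens = 19.
Molecular formula: C15H19NO

C15H19NO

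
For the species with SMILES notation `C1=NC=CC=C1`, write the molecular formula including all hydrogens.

C5H5N

Heavy atoms from the SMILES: 5 C, 1 N.
Implicit hydrogens by atom environment:
  5 × C (aromatic): 1 H each → 5
  1 × N (aromatic): no H
  Total hydrogens = 5.
Molecular formula: C5H5N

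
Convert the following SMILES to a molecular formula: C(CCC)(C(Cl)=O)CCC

Heavy atoms from the SMILES: 8 C, 1 Cl, 1 O.
Implicit hydrogens by atom environment:
  4 × C: 2 H each → 8
  2 × C: 3 H each → 6
  1 × C: 1 H
  1 × C: no H
  1 × Cl: no H
  1 × O: no H
  Total hydrogens = 15.
Molecular formula: C8H15ClO

C8H15ClO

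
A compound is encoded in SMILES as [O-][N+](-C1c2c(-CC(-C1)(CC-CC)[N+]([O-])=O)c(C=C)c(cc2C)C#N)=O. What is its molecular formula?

C18H21N3O4

Heavy atoms from the SMILES: 18 C, 3 N, 4 O.
Implicit hydrogens by atom environment:
  6 × C: 2 H each → 12
  5 × C (aromatic): no H
  2 × C: 3 H each → 6
  2 × C: 1 H each → 2
  2 × C: no H
  2 × N (charge +1): no H
  2 × O: no H
  2 × O (charge -1): no H
  1 × C (aromatic): 1 H
  1 × N: no H
  Total hydrogens = 21.
Molecular formula: C18H21N3O4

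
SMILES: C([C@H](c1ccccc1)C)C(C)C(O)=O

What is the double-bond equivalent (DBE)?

5

Molecular formula from the SMILES: C12H16O2.
DoU = (2C + 2 + N − H − X)/2 = (2·12 + 2 + 0 − 16 − 0)/2 = 10/2 = 5.
(Structurally: 1 ring(s) + 4 π bond(s) = 5.)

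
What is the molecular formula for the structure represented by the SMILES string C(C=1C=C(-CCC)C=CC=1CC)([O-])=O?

C12H15O2-

Heavy atoms from the SMILES: 12 C, 2 O.
Implicit hydrogens by atom environment:
  3 × C: 2 H each → 6
  3 × C (aromatic): 1 H each → 3
  3 × C (aromatic): no H
  2 × C: 3 H each → 6
  1 × C: no H
  1 × O: no H
  1 × O (charge -1): no H
  Total hydrogens = 15.
Net charge -1.
Molecular formula: C12H15O2-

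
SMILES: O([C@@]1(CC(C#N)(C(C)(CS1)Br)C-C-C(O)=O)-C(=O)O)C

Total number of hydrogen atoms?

16

Hydrogens are implicit in SMILES; fill each atom to its normal valence:
  6 × C: no H
  4 × C: 2 H each → 8
  3 × O: no H
  2 × C: 3 H each → 6
  2 × O: 1 H each → 2
  1 × Br: no H
  1 × N: no H
  1 × S: no H
  Total hydrogens = 16.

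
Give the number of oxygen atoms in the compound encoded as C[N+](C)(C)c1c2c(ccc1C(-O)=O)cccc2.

2

The symbol for oxygen appears 2 times in the SMILES.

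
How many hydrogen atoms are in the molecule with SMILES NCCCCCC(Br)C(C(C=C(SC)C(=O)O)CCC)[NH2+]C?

32

Hydrogens are implicit in SMILES; fill each atom to its normal valence:
  7 × C: 2 H each → 14
  4 × C: 1 H each → 4
  3 × C: 3 H each → 9
  2 × C: no H
  1 × Br: no H
  1 × N (charge +1): 2 H
  1 × N: 2 H
  1 × O: 1 H
  1 × O: no H
  1 × S: no H
  Total hydrogens = 32.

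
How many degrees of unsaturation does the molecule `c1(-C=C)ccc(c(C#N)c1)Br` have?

7

Molecular formula from the SMILES: C9H6BrN.
DoU = (2C + 2 + N − H − X)/2 = (2·9 + 2 + 1 − 6 − 1)/2 = 14/2 = 7.
(Structurally: 1 ring(s) + 6 π bond(s) = 7.)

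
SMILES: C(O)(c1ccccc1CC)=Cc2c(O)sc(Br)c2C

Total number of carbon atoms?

The symbol for carbon appears 15 times in the SMILES. Lowercase c denotes aromatic carbon and counts toward C.

15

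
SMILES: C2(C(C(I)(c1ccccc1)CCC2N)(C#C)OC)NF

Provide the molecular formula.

C15H18FIN2O

Heavy atoms from the SMILES: 15 C, 1 F, 1 I, 2 N, 1 O.
Implicit hydrogens by atom environment:
  5 × C (aromatic): 1 H each → 5
  3 × C: 1 H each → 3
  3 × C: no H
  2 × C: 2 H each → 4
  1 × C: 3 H
  1 × C (aromatic): no H
  1 × F: no H
  1 × I: no H
  1 × N: 2 H
  1 × N: 1 H
  1 × O: no H
  Total hydrogens = 18.
Molecular formula: C15H18FIN2O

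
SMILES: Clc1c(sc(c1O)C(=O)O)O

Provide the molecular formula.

Heavy atoms from the SMILES: 5 C, 1 Cl, 4 O, 1 S.
Implicit hydrogens by atom environment:
  4 × C (aromatic): no H
  3 × O: 1 H each → 3
  1 × C: no H
  1 × Cl: no H
  1 × O: no H
  1 × S (aromatic): no H
  Total hydrogens = 3.
Molecular formula: C5H3ClO4S

C5H3ClO4S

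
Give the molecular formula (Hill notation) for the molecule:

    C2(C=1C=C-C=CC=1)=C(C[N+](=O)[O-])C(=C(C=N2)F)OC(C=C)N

Heavy atoms from the SMILES: 15 C, 1 F, 3 N, 3 O.
Implicit hydrogens by atom environment:
  6 × C (aromatic): 1 H each → 6
  5 × C (aromatic): no H
  2 × C: 2 H each → 4
  2 × C: 1 H each → 2
  2 × O: no H
  1 × F: no H
  1 × N: 2 H
  1 × N (aromatic): no H
  1 × N (charge +1): no H
  1 × O (charge -1): no H
  Total hydrogens = 14.
Molecular formula: C15H14FN3O3

C15H14FN3O3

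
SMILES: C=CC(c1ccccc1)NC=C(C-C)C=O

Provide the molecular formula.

Heavy atoms from the SMILES: 14 C, 1 N, 1 O.
Implicit hydrogens by atom environment:
  5 × C (aromatic): 1 H each → 5
  4 × C: 1 H each → 4
  2 × C: 2 H each → 4
  1 × C: 3 H
  1 × C: no H
  1 × C (aromatic): no H
  1 × N: 1 H
  1 × O: no H
  Total hydrogens = 17.
Molecular formula: C14H17NO

C14H17NO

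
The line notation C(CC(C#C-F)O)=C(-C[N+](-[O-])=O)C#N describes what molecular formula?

C8H7FN2O3

Heavy atoms from the SMILES: 8 C, 1 F, 2 N, 3 O.
Implicit hydrogens by atom environment:
  4 × C: no H
  2 × C: 2 H each → 4
  2 × C: 1 H each → 2
  1 × F: no H
  1 × N (charge +1): no H
  1 × N: no H
  1 × O: 1 H
  1 × O: no H
  1 × O (charge -1): no H
  Total hydrogens = 7.
Molecular formula: C8H7FN2O3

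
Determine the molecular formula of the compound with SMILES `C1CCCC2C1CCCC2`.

Heavy atoms from the SMILES: 10 C.
Implicit hydrogens by atom environment:
  8 × C: 2 H each → 16
  2 × C: 1 H each → 2
  Total hydrogens = 18.
Molecular formula: C10H18

C10H18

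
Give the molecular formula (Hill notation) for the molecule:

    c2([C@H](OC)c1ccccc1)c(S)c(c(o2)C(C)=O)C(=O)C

Heavy atoms from the SMILES: 16 C, 4 O, 1 S.
Implicit hydrogens by atom environment:
  5 × C (aromatic): 1 H each → 5
  5 × C (aromatic): no H
  3 × C: 3 H each → 9
  3 × O: no H
  2 × C: no H
  1 × C: 1 H
  1 × O (aromatic): no H
  1 × S: 1 H
  Total hydrogens = 16.
Molecular formula: C16H16O4S

C16H16O4S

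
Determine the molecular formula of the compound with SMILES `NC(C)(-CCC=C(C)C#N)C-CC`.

C11H20N2

Heavy atoms from the SMILES: 11 C, 2 N.
Implicit hydrogens by atom environment:
  4 × C: 2 H each → 8
  3 × C: 3 H each → 9
  3 × C: no H
  1 × C: 1 H
  1 × N: 2 H
  1 × N: no H
  Total hydrogens = 20.
Molecular formula: C11H20N2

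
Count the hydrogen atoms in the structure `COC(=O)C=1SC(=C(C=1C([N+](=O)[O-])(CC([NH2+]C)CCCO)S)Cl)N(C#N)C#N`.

19

Hydrogens are implicit in SMILES; fill each atom to its normal valence:
  4 × C: 2 H each → 8
  4 × C (aromatic): no H
  4 × C: no H
  3 × N: no H
  3 × O: no H
  2 × C: 3 H each → 6
  1 × C: 1 H
  1 × Cl: no H
  1 × N (charge +1): 2 H
  1 × N (charge +1): no H
  1 × O: 1 H
  1 × O (charge -1): no H
  1 × S: 1 H
  1 × S (aromatic): no H
  Total hydrogens = 19.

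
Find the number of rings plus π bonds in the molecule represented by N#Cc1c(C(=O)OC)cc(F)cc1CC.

7

Molecular formula from the SMILES: C11H10FNO2.
DoU = (2C + 2 + N − H − X)/2 = (2·11 + 2 + 1 − 10 − 1)/2 = 14/2 = 7.
(Structurally: 1 ring(s) + 6 π bond(s) = 7.)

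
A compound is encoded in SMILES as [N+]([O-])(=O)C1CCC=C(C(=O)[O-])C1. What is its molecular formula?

C7H8NO4-

Heavy atoms from the SMILES: 7 C, 1 N, 4 O.
Implicit hydrogens by atom environment:
  3 × C: 2 H each → 6
  2 × C: 1 H each → 2
  2 × C: no H
  2 × O: no H
  2 × O (charge -1): no H
  1 × N (charge +1): no H
  Total hydrogens = 8.
Net charge -1.
Molecular formula: C7H8NO4-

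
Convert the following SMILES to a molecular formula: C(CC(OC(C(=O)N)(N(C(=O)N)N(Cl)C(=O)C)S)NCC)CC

Heavy atoms from the SMILES: 12 C, 1 Cl, 5 N, 4 O, 1 S.
Implicit hydrogens by atom environment:
  4 × C: 2 H each → 8
  4 × C: no H
  4 × O: no H
  3 × C: 3 H each → 9
  2 × N: 2 H each → 4
  2 × N: no H
  1 × C: 1 H
  1 × Cl: no H
  1 × N: 1 H
  1 × S: 1 H
  Total hydrogens = 24.
Molecular formula: C12H24ClN5O4S

C12H24ClN5O4S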